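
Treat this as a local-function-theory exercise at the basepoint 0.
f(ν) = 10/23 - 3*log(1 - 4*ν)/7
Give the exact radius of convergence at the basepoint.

Branch term (-3/7)*log(1 - ν/(1/4)): its argument vanishes at ν = 1/4, a logarithmic branch point, modulus 1/4.
The radius of convergence is the smallest modulus among the singular points: 1/4.

The radius of convergence is 1/4.


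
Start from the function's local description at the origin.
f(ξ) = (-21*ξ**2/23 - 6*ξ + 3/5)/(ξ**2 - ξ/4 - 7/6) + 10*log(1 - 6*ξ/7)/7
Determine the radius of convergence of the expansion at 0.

Denominator factor (ξ**2 - ξ/4 - 7/6): discriminant 227/48, real irrational roots 1/8 + (1/24)*sqrt(681) and 1/8 - (1/24)*sqrt(681); poles of order 1, moduli 1/8 + (1/24)*sqrt(681) and -1/8 + (1/24)*sqrt(681).
Branch term (10/7)*log(1 - ξ/(7/6)): its argument vanishes at ξ = 7/6, a logarithmic branch point, modulus 7/6.
The radius of convergence is the smallest modulus among the singular points: -1/8 + (1/24)*sqrt(681).

The radius of convergence is -1/8 + (1/24)*sqrt(681).


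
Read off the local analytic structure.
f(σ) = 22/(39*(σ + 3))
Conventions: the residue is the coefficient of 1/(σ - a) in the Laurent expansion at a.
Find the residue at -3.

The residue is 22/39.

At the order-1 pole -3 set g(σ) = (σ - (-3))*f(σ) = 22/39.
Simple pole: residue = g(a) at a = -3, which is 22/39.


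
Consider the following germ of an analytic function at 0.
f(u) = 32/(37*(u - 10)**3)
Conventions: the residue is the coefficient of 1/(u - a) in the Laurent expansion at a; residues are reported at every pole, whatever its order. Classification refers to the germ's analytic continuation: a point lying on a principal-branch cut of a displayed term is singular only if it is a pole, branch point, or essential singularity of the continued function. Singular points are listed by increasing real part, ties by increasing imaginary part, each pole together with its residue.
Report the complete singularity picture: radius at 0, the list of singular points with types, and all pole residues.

Radius of convergence at 0: 10.
At 10: a pole of order 3; residue 0.

Denominator factor (u - 10)^3: pole of order 3 at 10, modulus 10.
The radius of convergence is the smallest modulus among the singular points: 10.
At the order-3 pole 10 set g(u) = (u - (10))^3*f(u) = 32/37.
Order-3 pole: residue = g''(a)/2; g''(10) = 0, so the residue is 0.


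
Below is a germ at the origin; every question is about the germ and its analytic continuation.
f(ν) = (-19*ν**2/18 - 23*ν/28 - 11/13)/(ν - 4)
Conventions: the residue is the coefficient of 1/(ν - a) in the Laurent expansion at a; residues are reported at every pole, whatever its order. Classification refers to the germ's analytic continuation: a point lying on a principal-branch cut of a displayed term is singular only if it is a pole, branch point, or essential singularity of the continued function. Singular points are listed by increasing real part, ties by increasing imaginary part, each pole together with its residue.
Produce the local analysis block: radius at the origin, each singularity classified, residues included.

Radius of convergence at 0: 4.
At 4: a pole of order 1; residue -17216/819.

Denominator factor (ν - 4): pole of order 1 at 4, modulus 4.
The radius of convergence is the smallest modulus among the singular points: 4.
At the order-1 pole 4 set g(ν) = (ν - (4))*f(ν) = -19*ν**2/18 - 23*ν/28 - 11/13.
Simple pole: residue = g(a) at a = 4, which is -17216/819.


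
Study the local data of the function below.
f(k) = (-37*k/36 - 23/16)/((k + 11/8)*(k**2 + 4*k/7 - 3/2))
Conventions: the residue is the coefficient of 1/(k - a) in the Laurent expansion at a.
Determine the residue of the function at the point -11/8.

At the order-1 pole -11/8 set g(k) = (k - (-11/8))*f(k) = (-37*k/36 - 23/16)/(k**2 + 4*k/7 - 3/2).
Simple pole: residue = g(a) at a = -11/8, which is 98/1593.

The residue is 98/1593.


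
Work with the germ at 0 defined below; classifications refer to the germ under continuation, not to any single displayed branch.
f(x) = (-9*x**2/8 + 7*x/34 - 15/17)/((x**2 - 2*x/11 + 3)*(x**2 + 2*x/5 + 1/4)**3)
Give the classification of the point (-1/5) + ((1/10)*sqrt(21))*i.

The denominator factor x**2 + 2*x/5 + 1/4 vanishes at (-1/5) + ((1/10)*sqrt(21))*i and appears to the power 3; the numerator there equals (-9959/13600) + ((223/3400)*sqrt(21))*i, nonzero, and no other factor vanishes.
Hence a pole whose order is the multiplicity, 3.

The point is a pole of order 3.


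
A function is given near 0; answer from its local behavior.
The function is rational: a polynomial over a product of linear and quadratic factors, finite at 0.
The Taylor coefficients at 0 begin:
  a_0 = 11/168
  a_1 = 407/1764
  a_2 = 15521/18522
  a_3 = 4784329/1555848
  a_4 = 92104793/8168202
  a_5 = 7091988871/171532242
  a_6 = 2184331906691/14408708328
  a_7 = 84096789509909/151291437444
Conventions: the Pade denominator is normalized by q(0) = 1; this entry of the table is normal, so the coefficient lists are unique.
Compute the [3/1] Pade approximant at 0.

The Pade approximant has numerator coefficients [11/168, -342353/36534876, -49181/6089146, 165583/73069752]; denominator coefficients [1, -33492652/9133719].

Taylor coefficients needed (read off): a_0 = 11/168, a_1 = 407/1764, a_2 = 15521/18522, a_3 = 4784329/1555848, a_4 = 92104793/8168202.
Write the denominator as Q(χ) = 1 + q1*χ. Requiring Q*f - P = O(χ^5) with deg P <= 3 kills the coefficients of χ^4..χ^4 in Q*f:
  χ^4: a_4 + q1*a_3 = 0, i.e. 92104793/8168202 + (4784329/1555848)*q1 = 0.
Solving this linear system: q1 = -33492652/9133719.
The numerator is Q*f truncated at degree 3: P0 = a_0 = 11/168; P1 = a_1 + q1*a_0 = -342353/36534876; P2 = a_2 + q1*a_1 = -49181/6089146; P3 = a_3 + q1*a_2 = 165583/73069752.


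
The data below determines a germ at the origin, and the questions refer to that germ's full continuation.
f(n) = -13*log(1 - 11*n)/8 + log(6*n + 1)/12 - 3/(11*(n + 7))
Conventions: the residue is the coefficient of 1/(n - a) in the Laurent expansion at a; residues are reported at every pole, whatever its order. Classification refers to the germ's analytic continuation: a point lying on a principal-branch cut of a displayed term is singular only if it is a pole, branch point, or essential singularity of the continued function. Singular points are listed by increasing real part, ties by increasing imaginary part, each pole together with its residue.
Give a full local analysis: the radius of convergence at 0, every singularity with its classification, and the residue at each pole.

Radius of convergence at 0: 1/11.
At -7: a pole of order 1; residue -3/11.
At -1/6: a logarithmic branch point.
At 1/11: a logarithmic branch point.

Denominator factor (n + 7): pole of order 1 at -7, modulus 7.
Branch term (-13/8)*log(1 - n/(1/11)): its argument vanishes at n = 1/11, a logarithmic branch point, modulus 1/11.
Branch term (1/12)*log(1 - n/(-1/6)): its argument vanishes at n = -1/6, a logarithmic branch point, modulus 1/6.
The radius of convergence is the smallest modulus among the singular points: 1/11.
The branch terms are analytic at -7 and contribute nothing to the residue; only the rational part matters.
At the order-1 pole -7 set g(n) = (n - (-7))*(rational part) = -3/11.
Simple pole: residue = g(a) at a = -7, which is -3/11.
List the singular points by increasing real part (a conjugate pair: the negative imaginary part first).


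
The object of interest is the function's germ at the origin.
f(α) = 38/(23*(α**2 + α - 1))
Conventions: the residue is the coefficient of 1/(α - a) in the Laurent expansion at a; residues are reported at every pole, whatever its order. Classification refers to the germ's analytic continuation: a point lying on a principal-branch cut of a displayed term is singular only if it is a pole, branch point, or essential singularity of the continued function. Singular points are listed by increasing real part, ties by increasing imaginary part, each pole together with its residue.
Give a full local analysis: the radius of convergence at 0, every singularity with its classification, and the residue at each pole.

Radius of convergence at 0: -1/2 + (1/2)*sqrt(5).
At -1/2 - (1/2)*sqrt(5): a pole of order 1; residue -(38/115)*sqrt(5).
At -1/2 + (1/2)*sqrt(5): a pole of order 1; residue (38/115)*sqrt(5).

Denominator factor (α**2 + α - 1): discriminant 5, real irrational roots -1/2 + (1/2)*sqrt(5) and -1/2 - (1/2)*sqrt(5); poles of order 1, moduli -1/2 + (1/2)*sqrt(5) and 1/2 + (1/2)*sqrt(5).
The radius of convergence is the smallest modulus among the singular points: -1/2 + (1/2)*sqrt(5).
The factor α**2 + α - 1 splits as (α - a)(α - a') with a = -1/2 - (1/2)*sqrt(5), a' = -1/2 + (1/2)*sqrt(5). At the order-1 pole a set g(α) = (α - a)*f(α) = [38/23] / (α - a').
Simple pole: residue = g(a) at a = -1/2 - (1/2)*sqrt(5), which is -(38/115)*sqrt(5).
The factor α**2 + α - 1 splits as (α - a)(α - a') with a = -1/2 + (1/2)*sqrt(5), a' = -1/2 - (1/2)*sqrt(5). At the order-1 pole a set g(α) = (α - a)*f(α) = [38/23] / (α - a').
Simple pole: residue = g(a) at a = -1/2 + (1/2)*sqrt(5), which is (38/115)*sqrt(5).
List the singular points by increasing real part (a conjugate pair: the negative imaginary part first).


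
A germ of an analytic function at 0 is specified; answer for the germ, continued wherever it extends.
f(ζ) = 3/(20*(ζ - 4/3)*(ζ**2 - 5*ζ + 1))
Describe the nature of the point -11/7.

The point is a regular point.

Denominator factors: ζ - 4/3 = -61/21 at ζ = -11/7; ζ**2 - 5*ζ + 1 = 555/49 at ζ = -11/7 — none vanishes.
So the germ continues analytically to -11/7.


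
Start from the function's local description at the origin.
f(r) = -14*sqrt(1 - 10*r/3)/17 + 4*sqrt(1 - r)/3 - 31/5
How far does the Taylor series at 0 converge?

Branch term (4/3)*sqrt(1 - r/(1)): its argument vanishes at r = 1, a square-root branch point, modulus 1.
Branch term (-14/17)*sqrt(1 - r/(3/10)): its argument vanishes at r = 3/10, a square-root branch point, modulus 3/10.
The radius of convergence is the smallest modulus among the singular points: 3/10.

The radius of convergence is 3/10.


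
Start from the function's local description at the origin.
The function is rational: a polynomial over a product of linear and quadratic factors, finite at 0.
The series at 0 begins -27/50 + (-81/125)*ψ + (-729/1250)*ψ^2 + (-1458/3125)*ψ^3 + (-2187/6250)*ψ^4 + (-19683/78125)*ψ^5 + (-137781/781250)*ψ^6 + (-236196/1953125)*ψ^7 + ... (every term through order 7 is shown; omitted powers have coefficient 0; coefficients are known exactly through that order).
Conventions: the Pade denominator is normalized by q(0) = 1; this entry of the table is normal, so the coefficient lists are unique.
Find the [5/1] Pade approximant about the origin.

Taylor coefficients needed (read off): a_0 = -27/50, a_1 = -81/125, a_2 = -729/1250, a_3 = -1458/3125, a_4 = -2187/6250, a_5 = -19683/78125, a_6 = -137781/781250.
Write the denominator as Q(ψ) = 1 + q1*ψ. Requiring Q*f - P = O(ψ^7) with deg P <= 5 kills the coefficients of ψ^6..ψ^6 in Q*f:
  ψ^6: a_6 + q1*a_5 = 0, i.e. -137781/781250 + (-19683/78125)*q1 = 0.
Solving this linear system: q1 = -7/10.
The numerator is Q*f truncated at degree 5: P0 = a_0 = -27/50; P1 = a_1 + q1*a_0 = -27/100; P2 = a_2 + q1*a_1 = -81/625; P3 = a_3 + q1*a_2 = -729/12500; P4 = a_4 + q1*a_3 = -729/31250; P5 = a_5 + q1*a_4 = -2187/312500.

The Pade approximant has numerator coefficients [-27/50, -27/100, -81/625, -729/12500, -729/31250, -2187/312500]; denominator coefficients [1, -7/10].


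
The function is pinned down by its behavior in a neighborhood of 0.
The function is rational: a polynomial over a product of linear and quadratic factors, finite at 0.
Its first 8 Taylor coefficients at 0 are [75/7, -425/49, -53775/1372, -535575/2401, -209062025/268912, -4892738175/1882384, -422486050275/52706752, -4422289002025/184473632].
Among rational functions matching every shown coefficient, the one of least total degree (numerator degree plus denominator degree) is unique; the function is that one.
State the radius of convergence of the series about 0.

No rational of total degree below 4 reproduces all 8 coefficients; solving the [1/3] Pade equations on them gives f(κ) = (3/2 - 7*κ)/((κ - 2/5)**2*(κ + 7/8)), whose expansion matches every shown term.
Denominator factor (κ - 2/5)^2: pole of order 2 at 2/5, modulus 2/5.
Denominator factor (κ + 7/8): pole of order 1 at -7/8, modulus 7/8.
The radius of convergence is the smallest modulus among the singular points: 2/5.

The radius of convergence is 2/5.


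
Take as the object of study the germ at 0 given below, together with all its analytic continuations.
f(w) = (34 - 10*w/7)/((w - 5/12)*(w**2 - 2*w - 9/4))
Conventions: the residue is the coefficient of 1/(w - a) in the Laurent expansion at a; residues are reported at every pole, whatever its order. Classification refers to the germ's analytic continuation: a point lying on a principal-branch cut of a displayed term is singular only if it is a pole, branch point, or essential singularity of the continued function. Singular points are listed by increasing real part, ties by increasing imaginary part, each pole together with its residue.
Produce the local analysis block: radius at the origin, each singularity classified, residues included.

Denominator factor (w - 5/12): pole of order 1 at 5/12, modulus 5/12.
Denominator factor (w**2 - 2*w - 9/4): discriminant 13, real irrational roots 1 + (1/2)*sqrt(13) and 1 - (1/2)*sqrt(13); poles of order 1, moduli 1 + (1/2)*sqrt(13) and -1 + (1/2)*sqrt(13).
The radius of convergence is the smallest modulus among the singular points: 5/12.
The factor w**2 - 2*w - 9/4 splits as (w - a)(w - a') with a = 1 - (1/2)*sqrt(13), a' = 1 + (1/2)*sqrt(13). At the order-1 pole a set g(w) = (w - a)*f(w) = [(34 - 10*w/7)/(w - 5/12)] / (w - a').
Simple pole: residue = g(a) at a = 1 - (1/2)*sqrt(13), which is 16836/2933 + (23832/38129)*sqrt(13).
At the order-1 pole 5/12 set g(w) = (w - (5/12))*f(w) = (34 - 10*w/7)/(w**2 - 2*w - 9/4).
Simple pole: residue = g(a) at a = 5/12, which is -33672/2933.
The factor w**2 - 2*w - 9/4 splits as (w - a)(w - a') with a = 1 + (1/2)*sqrt(13), a' = 1 - (1/2)*sqrt(13). At the order-1 pole a set g(w) = (w - a)*f(w) = [(34 - 10*w/7)/(w - 5/12)] / (w - a').
Simple pole: residue = g(a) at a = 1 + (1/2)*sqrt(13), which is 16836/2933 - (23832/38129)*sqrt(13).
List the singular points by increasing real part (a conjugate pair: the negative imaginary part first).

Radius of convergence at 0: 5/12.
At 1 - (1/2)*sqrt(13): a pole of order 1; residue 16836/2933 + (23832/38129)*sqrt(13).
At 5/12: a pole of order 1; residue -33672/2933.
At 1 + (1/2)*sqrt(13): a pole of order 1; residue 16836/2933 - (23832/38129)*sqrt(13).


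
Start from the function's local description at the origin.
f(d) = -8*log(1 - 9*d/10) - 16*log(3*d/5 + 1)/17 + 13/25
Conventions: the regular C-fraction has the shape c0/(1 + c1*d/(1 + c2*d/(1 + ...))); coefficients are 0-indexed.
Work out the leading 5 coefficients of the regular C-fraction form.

The regular C-fraction coefficients are [13/25, -2820/221, 2544057/207740, 1220141/797137860, -118540306037/46819128990].

Taylor coefficients (expand at 0): a_0 = 13/25, a_1 = 564/85, a_2 = 1449/425, a_3 = 3987/2125, a_4 = 114129/85000.
c0 = a_0 = 13/25. Peel one level at a time: if S = 1 + c*d/S' with S'(0) = 1, then c is the d-coefficient of S and S' = c*d/(S - 1).
S_1 = c0/f = 1 + (-2820/221)*d + (7632171/48841)*d^2 + ...; c1 = -2820/221.
S_2 = c1*d/(S_1 - 1) = 1 + (2544057/207740)*d + (-16563/883600)*d^2 + ...; c2 = 2544057/207740.
S_3 = c2*d/(S_2 - 1) = 1 + (1220141/797137860)*d + (557391651791/143827244872200)*d^2 + ...; c3 = 1220141/797137860.
S_4 = c3*d/(S_3 - 1) = 1 + (-118540306037/46819128990)*d + ...; c4 = -118540306037/46819128990.


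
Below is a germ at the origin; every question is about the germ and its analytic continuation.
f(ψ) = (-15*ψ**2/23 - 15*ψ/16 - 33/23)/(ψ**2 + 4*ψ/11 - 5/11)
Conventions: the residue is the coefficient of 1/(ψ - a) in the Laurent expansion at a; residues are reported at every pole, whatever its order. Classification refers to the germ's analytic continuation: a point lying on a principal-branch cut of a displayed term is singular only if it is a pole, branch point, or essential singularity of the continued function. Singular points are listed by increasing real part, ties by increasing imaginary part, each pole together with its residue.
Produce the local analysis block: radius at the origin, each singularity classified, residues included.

Radius of convergence at 0: -2/11 + (1/11)*sqrt(59).
At -2/11 - (1/11)*sqrt(59): a pole of order 1; residue -2835/8096 + (35709/238832)*sqrt(59).
At -2/11 + (1/11)*sqrt(59): a pole of order 1; residue -2835/8096 - (35709/238832)*sqrt(59).

Denominator factor (ψ**2 + 4*ψ/11 - 5/11): discriminant 236/121, real irrational roots -2/11 + (1/11)*sqrt(59) and -2/11 - (1/11)*sqrt(59); poles of order 1, moduli -2/11 + (1/11)*sqrt(59) and 2/11 + (1/11)*sqrt(59).
The radius of convergence is the smallest modulus among the singular points: -2/11 + (1/11)*sqrt(59).
The factor ψ**2 + 4*ψ/11 - 5/11 splits as (ψ - a)(ψ - a') with a = -2/11 - (1/11)*sqrt(59), a' = -2/11 + (1/11)*sqrt(59). At the order-1 pole a set g(ψ) = (ψ - a)*f(ψ) = [-15*ψ**2/23 - 15*ψ/16 - 33/23] / (ψ - a').
Simple pole: residue = g(a) at a = -2/11 - (1/11)*sqrt(59), which is -2835/8096 + (35709/238832)*sqrt(59).
The factor ψ**2 + 4*ψ/11 - 5/11 splits as (ψ - a)(ψ - a') with a = -2/11 + (1/11)*sqrt(59), a' = -2/11 - (1/11)*sqrt(59). At the order-1 pole a set g(ψ) = (ψ - a)*f(ψ) = [-15*ψ**2/23 - 15*ψ/16 - 33/23] / (ψ - a').
Simple pole: residue = g(a) at a = -2/11 + (1/11)*sqrt(59), which is -2835/8096 - (35709/238832)*sqrt(59).
List the singular points by increasing real part (a conjugate pair: the negative imaginary part first).


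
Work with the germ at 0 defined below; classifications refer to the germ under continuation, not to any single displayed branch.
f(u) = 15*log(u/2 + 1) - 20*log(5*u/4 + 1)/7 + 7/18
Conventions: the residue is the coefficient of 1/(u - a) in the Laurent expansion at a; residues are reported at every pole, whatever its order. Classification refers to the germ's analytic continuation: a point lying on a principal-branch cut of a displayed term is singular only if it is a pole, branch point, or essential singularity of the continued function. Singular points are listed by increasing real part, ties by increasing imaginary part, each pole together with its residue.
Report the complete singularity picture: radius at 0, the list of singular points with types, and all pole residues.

Branch term (-20/7)*log(1 - u/(-4/5)): its argument vanishes at u = -4/5, a logarithmic branch point, modulus 4/5.
Branch term (15)*log(1 - u/(-2)): its argument vanishes at u = -2, a logarithmic branch point, modulus 2.
The radius of convergence is the smallest modulus among the singular points: 4/5.
List the singular points by increasing real part (a conjugate pair: the negative imaginary part first).

Radius of convergence at 0: 4/5.
At -2: a logarithmic branch point.
At -4/5: a logarithmic branch point.


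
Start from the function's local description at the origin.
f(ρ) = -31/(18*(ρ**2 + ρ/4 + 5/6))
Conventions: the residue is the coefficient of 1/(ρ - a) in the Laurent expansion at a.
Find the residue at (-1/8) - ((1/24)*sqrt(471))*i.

The residue is -((62/1413)*sqrt(471))*i.

The factor ρ**2 + ρ/4 + 5/6 splits as (ρ - a)(ρ - a') with a = (-1/8) - ((1/24)*sqrt(471))*i, a' = (-1/8) + ((1/24)*sqrt(471))*i. At the order-1 pole a set g(ρ) = (ρ - a)*f(ρ) = [-31/18] / (ρ - a').
Simple pole: residue = g(a) at a = (-1/8) - ((1/24)*sqrt(471))*i, which is -((62/1413)*sqrt(471))*i.


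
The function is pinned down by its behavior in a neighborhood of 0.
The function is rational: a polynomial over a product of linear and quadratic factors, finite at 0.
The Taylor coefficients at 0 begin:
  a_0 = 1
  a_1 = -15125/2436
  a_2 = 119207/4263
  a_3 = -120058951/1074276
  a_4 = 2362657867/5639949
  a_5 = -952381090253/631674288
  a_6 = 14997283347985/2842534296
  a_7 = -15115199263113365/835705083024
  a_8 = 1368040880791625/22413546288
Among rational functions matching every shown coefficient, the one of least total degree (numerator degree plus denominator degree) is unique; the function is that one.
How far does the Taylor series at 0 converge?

No rational of total degree below 7 reproduces all 9 coefficients; solving the [1/6] Pade equations on them gives f(λ) = (31*λ/29 + 4)/((λ + 1/3)**2*(λ**2 + 10*λ/7 + 6)**2), whose expansion matches every shown term.
Denominator factor (λ**2 + 10*λ/7 + 6)^2: discriminant -1076/49, complex-conjugate roots (-5/7) + ((1/7)*sqrt(269))*i and (-5/7) - ((1/7)*sqrt(269))*i; poles of order 2, moduli sqrt(6) and sqrt(6).
Denominator factor (λ + 1/3)^2: pole of order 2 at -1/3, modulus 1/3.
The radius of convergence is the smallest modulus among the singular points: 1/3.

The radius of convergence is 1/3.


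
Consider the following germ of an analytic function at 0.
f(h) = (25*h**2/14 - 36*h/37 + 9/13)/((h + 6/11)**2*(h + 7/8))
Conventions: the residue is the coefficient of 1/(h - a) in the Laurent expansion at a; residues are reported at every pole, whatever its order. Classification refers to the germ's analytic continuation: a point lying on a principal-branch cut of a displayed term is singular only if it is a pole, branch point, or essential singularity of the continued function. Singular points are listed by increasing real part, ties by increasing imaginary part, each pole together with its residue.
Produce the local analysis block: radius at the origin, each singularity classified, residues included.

Radius of convergence at 0: 6/11.
At -7/8: a pole of order 1; residue 21685015/809042.
At -6/11: a pole of order 2; residue -70841040/2831647.

Denominator factor (h + 7/8): pole of order 1 at -7/8, modulus 7/8.
Denominator factor (h + 6/11)^2: pole of order 2 at -6/11, modulus 6/11.
The radius of convergence is the smallest modulus among the singular points: 6/11.
At the order-1 pole -7/8 set g(h) = (h - (-7/8))*f(h) = (25*h**2/14 - 36*h/37 + 9/13)/(h + 6/11)**2.
Simple pole: residue = g(a) at a = -7/8, which is 21685015/809042.
At the order-2 pole -6/11 set g(h) = (h - (-6/11))^2*f(h) = (25*h**2/14 - 36*h/37 + 9/13)/(h + 7/8).
Order-2 pole: residue = g'(a); g'(-6/11) = -70841040/2831647, so the residue is -70841040/2831647.
List the singular points by increasing real part (a conjugate pair: the negative imaginary part first).


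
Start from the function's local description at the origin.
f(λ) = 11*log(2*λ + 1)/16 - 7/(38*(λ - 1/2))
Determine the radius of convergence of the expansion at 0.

Denominator factor (λ - 1/2): pole of order 1 at 1/2, modulus 1/2.
Branch term (11/16)*log(1 - λ/(-1/2)): its argument vanishes at λ = -1/2, a logarithmic branch point, modulus 1/2.
The radius of convergence is the smallest modulus among the singular points: 1/2.

The radius of convergence is 1/2.


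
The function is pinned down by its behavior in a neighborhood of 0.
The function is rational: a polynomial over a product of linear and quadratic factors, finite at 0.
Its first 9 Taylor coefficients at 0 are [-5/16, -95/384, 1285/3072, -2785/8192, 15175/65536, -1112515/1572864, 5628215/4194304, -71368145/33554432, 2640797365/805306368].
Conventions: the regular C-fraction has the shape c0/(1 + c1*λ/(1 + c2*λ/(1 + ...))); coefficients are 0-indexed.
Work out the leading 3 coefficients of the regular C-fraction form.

Taylor coefficients (read off): a_0 = -5/16, a_1 = -95/384, a_2 = 1285/3072.
c0 = a_0 = -5/16. Peel one level at a time: if S = 1 + c*λ/S' with S'(0) = 1, then c is the λ-coefficient of S and S' = c*λ/(S - 1).
S_1 = c0/f = 1 + (-19/24)*λ + (283/144)*λ^2 + ...; c1 = -19/24.
S_2 = c1*λ/(S_1 - 1) = 1 + (283/114)*λ + ...; c2 = 283/114.

The regular C-fraction coefficients are [-5/16, -19/24, 283/114].


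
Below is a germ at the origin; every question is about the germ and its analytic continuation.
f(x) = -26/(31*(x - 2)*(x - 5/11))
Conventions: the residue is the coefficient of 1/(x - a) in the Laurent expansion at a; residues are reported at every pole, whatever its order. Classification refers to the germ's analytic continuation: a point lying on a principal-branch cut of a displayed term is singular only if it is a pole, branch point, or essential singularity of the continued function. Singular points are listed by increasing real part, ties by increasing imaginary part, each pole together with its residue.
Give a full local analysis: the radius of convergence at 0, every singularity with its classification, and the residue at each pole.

Radius of convergence at 0: 5/11.
At 5/11: a pole of order 1; residue 286/527.
At 2: a pole of order 1; residue -286/527.

Denominator factor (x - 2): pole of order 1 at 2, modulus 2.
Denominator factor (x - 5/11): pole of order 1 at 5/11, modulus 5/11.
The radius of convergence is the smallest modulus among the singular points: 5/11.
At the order-1 pole 5/11 set g(x) = (x - (5/11))*f(x) = -26/(31*(x - 2)).
Simple pole: residue = g(a) at a = 5/11, which is 286/527.
At the order-1 pole 2 set g(x) = (x - (2))*f(x) = -26/(31*(x - 5/11)).
Simple pole: residue = g(a) at a = 2, which is -286/527.
List the singular points by increasing real part (a conjugate pair: the negative imaginary part first).


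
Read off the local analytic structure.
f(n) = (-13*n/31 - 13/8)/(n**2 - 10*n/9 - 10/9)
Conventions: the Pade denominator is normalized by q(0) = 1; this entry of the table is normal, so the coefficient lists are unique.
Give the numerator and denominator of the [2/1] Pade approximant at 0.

The Pade approximant has numerator coefficients [117/80, 1227213/1262320, 11044917/12623200]; denominator coefficients [1, 716/509].

Taylor coefficients needed (expand at 0): a_0 = 117/80, a_1 = -2691/2480, a_2 = 59553/24800, a_3 = -20943/6200.
Write the denominator as Q(n) = 1 + q1*n. Requiring Q*f - P = O(n^4) with deg P <= 2 kills the coefficients of n^3..n^3 in Q*f:
  n^3: a_3 + q1*a_2 = 0, i.e. -20943/6200 + (59553/24800)*q1 = 0.
Solving this linear system: q1 = 716/509.
The numerator is Q*f truncated at degree 2: P0 = a_0 = 117/80; P1 = a_1 + q1*a_0 = 1227213/1262320; P2 = a_2 + q1*a_1 = 11044917/12623200.


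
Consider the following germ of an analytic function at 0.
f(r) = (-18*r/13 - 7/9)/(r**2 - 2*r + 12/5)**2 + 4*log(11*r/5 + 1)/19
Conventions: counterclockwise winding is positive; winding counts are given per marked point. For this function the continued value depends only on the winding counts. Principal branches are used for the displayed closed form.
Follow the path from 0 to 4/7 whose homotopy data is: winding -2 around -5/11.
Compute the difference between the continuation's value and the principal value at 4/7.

The rational part is single-valued and drops out of the difference; each branch term changes only by its own monodromy.
(4/19)*log(1 - r/(-5/11)): each positive loop around -5/11 adds 2*pi*i to the log, so winding -2 contributes (4/19)*(-2)*2*pi*i = -(16/19)*pi*i.
Summing the contributions at r = 4/7 gives -(16/19)*pi*i.

Continued minus principal equals -(16/19)*pi*i.


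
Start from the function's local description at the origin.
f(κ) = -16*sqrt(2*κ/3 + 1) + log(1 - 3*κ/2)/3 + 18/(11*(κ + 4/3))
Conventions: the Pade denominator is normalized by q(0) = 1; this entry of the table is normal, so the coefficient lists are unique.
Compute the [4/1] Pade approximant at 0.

Taylor coefficients needed (expand at 0): a_0 = -325/22, a_1 = -1783/264, a_2 = 3815/3168, a_3 = -45203/38016, a_4 = 41011/456192, a_5 = -23405407/27371520.
Write the denominator as Q(κ) = 1 + q1*κ. Requiring Q*f - P = O(κ^6) with deg P <= 4 kills the coefficients of κ^5..κ^5 in Q*f:
  κ^5: a_5 + q1*a_4 = 0, i.e. -23405407/27371520 + (41011/456192)*q1 = 0.
Solving this linear system: q1 = 23405407/2460660.
The numerator is Q*f truncated at degree 4: P0 = a_0 = -325/22; P1 = a_1 + q1*a_0 = -12079349/82022; P2 = a_2 + q1*a_1 = -77555977/1230330; P3 = a_3 + q1*a_2 = 363738757/35433504; P4 = a_4 + q1*a_3 = -496962643/44291880.

The Pade approximant has numerator coefficients [-325/22, -12079349/82022, -77555977/1230330, 363738757/35433504, -496962643/44291880]; denominator coefficients [1, 23405407/2460660].


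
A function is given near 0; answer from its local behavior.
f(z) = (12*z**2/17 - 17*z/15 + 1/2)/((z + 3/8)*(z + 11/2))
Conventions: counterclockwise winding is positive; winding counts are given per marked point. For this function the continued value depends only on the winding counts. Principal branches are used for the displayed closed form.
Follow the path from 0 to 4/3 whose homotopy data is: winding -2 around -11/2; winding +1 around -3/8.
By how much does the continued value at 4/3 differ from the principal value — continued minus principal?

Continued minus principal equals 0.

The function is rational, hence single-valued: continuing it around any pole returns the same value, so the difference is 0.


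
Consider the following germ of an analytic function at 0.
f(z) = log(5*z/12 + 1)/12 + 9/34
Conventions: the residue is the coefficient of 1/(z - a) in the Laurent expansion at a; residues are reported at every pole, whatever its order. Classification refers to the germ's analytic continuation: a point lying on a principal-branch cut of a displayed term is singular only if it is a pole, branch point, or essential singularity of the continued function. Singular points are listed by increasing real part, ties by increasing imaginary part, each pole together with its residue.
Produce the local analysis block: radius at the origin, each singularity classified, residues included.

Radius of convergence at 0: 12/5.
At -12/5: a logarithmic branch point.

Branch term (1/12)*log(1 - z/(-12/5)): its argument vanishes at z = -12/5, a logarithmic branch point, modulus 12/5.
The radius of convergence is the smallest modulus among the singular points: 12/5.


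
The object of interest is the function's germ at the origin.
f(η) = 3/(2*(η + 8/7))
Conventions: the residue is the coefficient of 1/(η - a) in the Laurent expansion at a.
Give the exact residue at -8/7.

At the order-1 pole -8/7 set g(η) = (η - (-8/7))*f(η) = 3/2.
Simple pole: residue = g(a) at a = -8/7, which is 3/2.

The residue is 3/2.


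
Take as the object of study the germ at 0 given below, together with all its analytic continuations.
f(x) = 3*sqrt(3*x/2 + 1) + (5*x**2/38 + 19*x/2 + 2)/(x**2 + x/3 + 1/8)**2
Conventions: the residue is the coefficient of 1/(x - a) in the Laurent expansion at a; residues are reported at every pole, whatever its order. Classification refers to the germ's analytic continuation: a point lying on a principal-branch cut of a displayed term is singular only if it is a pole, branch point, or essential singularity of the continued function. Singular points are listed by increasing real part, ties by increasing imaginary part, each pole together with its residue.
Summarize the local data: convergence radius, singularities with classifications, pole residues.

Denominator factor (x**2 + x/3 + 1/8)^2: discriminant -7/18, complex-conjugate roots (-1/6) + ((1/12)*sqrt(14))*i and (-1/6) - ((1/12)*sqrt(14))*i; poles of order 2, moduli (1/4)*sqrt(2) and (1/4)*sqrt(2).
Branch term (3)*sqrt(1 - x/(-2/3)): its argument vanishes at x = -2/3, a square-root branch point, modulus 2/3.
The radius of convergence is the smallest modulus among the singular points: (1/4)*sqrt(2).
The branch term is analytic at (-1/6) - ((1/12)*sqrt(14))*i and contributes nothing to the residue; only the rational part matters.
The factor x**2 + x/3 + 1/8 splits as (x - a)(x - a') with a = (-1/6) - ((1/12)*sqrt(14))*i, a' = (-1/6) + ((1/12)*sqrt(14))*i. At the order-2 pole a set g(x) = (x - a)^2*(rational part) = [5*x**2/38 + 19*x/2 + 2] / (x - a')^2.
Order-2 pole: residue = g'(a); g'((-1/6) - ((1/12)*sqrt(14))*i) = ((3555/3724)*sqrt(14))*i, so the residue is ((3555/3724)*sqrt(14))*i.
The branch term is analytic at (-1/6) + ((1/12)*sqrt(14))*i and contributes nothing to the residue; only the rational part matters.
The factor x**2 + x/3 + 1/8 splits as (x - a)(x - a') with a = (-1/6) + ((1/12)*sqrt(14))*i, a' = (-1/6) - ((1/12)*sqrt(14))*i. At the order-2 pole a set g(x) = (x - a)^2*(rational part) = [5*x**2/38 + 19*x/2 + 2] / (x - a')^2.
Order-2 pole: residue = g'(a); g'((-1/6) + ((1/12)*sqrt(14))*i) = -((3555/3724)*sqrt(14))*i, so the residue is -((3555/3724)*sqrt(14))*i.
List the singular points by increasing real part (a conjugate pair: the negative imaginary part first).

Radius of convergence at 0: (1/4)*sqrt(2).
At -2/3: an algebraic (square-root) branch point.
At (-1/6) - ((1/12)*sqrt(14))*i: a pole of order 2; residue ((3555/3724)*sqrt(14))*i.
At (-1/6) + ((1/12)*sqrt(14))*i: a pole of order 2; residue -((3555/3724)*sqrt(14))*i.


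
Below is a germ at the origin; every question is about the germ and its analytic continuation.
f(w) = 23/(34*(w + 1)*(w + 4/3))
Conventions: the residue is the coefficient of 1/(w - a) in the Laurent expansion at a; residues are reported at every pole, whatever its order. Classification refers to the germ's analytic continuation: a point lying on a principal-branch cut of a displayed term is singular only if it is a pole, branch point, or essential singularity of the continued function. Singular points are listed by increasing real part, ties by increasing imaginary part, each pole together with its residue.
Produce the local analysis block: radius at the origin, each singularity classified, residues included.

Radius of convergence at 0: 1.
At -4/3: a pole of order 1; residue -69/34.
At -1: a pole of order 1; residue 69/34.

Denominator factor (w + 1): pole of order 1 at -1, modulus 1.
Denominator factor (w + 4/3): pole of order 1 at -4/3, modulus 4/3.
The radius of convergence is the smallest modulus among the singular points: 1.
At the order-1 pole -4/3 set g(w) = (w - (-4/3))*f(w) = 23/(34*(w + 1)).
Simple pole: residue = g(a) at a = -4/3, which is -69/34.
At the order-1 pole -1 set g(w) = (w - (-1))*f(w) = 23/(34*(w + 4/3)).
Simple pole: residue = g(a) at a = -1, which is 69/34.
List the singular points by increasing real part (a conjugate pair: the negative imaginary part first).


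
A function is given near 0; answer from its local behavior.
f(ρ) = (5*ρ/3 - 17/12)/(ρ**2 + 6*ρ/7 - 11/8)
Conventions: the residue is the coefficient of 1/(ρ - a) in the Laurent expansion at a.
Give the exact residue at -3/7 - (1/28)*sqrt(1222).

The factor ρ**2 + 6*ρ/7 - 11/8 splits as (ρ - a)(ρ - a') with a = -3/7 - (1/28)*sqrt(1222), a' = -3/7 + (1/28)*sqrt(1222). At the order-1 pole a set g(ρ) = (ρ - a)*f(ρ) = [5*ρ/3 - 17/12] / (ρ - a').
Simple pole: residue = g(a) at a = -3/7 - (1/28)*sqrt(1222), which is 5/6 + (179/7332)*sqrt(1222).

The residue is 5/6 + (179/7332)*sqrt(1222).


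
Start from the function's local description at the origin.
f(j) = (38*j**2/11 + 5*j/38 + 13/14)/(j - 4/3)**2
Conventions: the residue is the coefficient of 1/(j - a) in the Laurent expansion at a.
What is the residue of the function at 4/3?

The residue is 11717/1254.

At the order-2 pole 4/3 set g(j) = (j - (4/3))^2*f(j) = 38*j**2/11 + 5*j/38 + 13/14.
Order-2 pole: residue = g'(a); g'(4/3) = 11717/1254, so the residue is 11717/1254.


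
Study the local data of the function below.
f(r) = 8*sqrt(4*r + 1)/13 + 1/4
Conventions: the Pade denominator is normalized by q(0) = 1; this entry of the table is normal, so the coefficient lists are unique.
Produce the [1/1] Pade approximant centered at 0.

Taylor coefficients needed (expand at 0): a_0 = 45/52, a_1 = 16/13, a_2 = -16/13.
Write the denominator as Q(r) = 1 + q1*r. Requiring Q*f - P = O(r^3) with deg P <= 1 kills the coefficients of r^2..r^2 in Q*f:
  r^2: a_2 + q1*a_1 = 0, i.e. -16/13 + (16/13)*q1 = 0.
Solving this linear system: q1 = 1.
The numerator is Q*f truncated at degree 1: P0 = a_0 = 45/52; P1 = a_1 + q1*a_0 = 109/52.

The Pade approximant has numerator coefficients [45/52, 109/52]; denominator coefficients [1, 1].


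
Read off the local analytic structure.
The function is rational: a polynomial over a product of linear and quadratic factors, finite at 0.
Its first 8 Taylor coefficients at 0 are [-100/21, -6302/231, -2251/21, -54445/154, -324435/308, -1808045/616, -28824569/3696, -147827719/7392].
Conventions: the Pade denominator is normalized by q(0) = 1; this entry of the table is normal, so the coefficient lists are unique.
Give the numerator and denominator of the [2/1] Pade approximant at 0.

Taylor coefficients needed (read off): a_0 = -100/21, a_1 = -6302/231, a_2 = -2251/21, a_3 = -54445/154.
Write the denominator as Q(z) = 1 + q1*z. Requiring Q*f - P = O(z^4) with deg P <= 2 kills the coefficients of z^3..z^3 in Q*f:
  z^3: a_3 + q1*a_2 = 0, i.e. -54445/154 + (-2251/21)*q1 = 0.
Solving this linear system: q1 = -163335/49522.
The numerator is Q*f truncated at degree 2: P0 = a_0 = -100/21; P1 = a_1 + q1*a_0 = -6019052/519981; P2 = a_2 + q1*a_1 = -14062648/817113.

The Pade approximant has numerator coefficients [-100/21, -6019052/519981, -14062648/817113]; denominator coefficients [1, -163335/49522].


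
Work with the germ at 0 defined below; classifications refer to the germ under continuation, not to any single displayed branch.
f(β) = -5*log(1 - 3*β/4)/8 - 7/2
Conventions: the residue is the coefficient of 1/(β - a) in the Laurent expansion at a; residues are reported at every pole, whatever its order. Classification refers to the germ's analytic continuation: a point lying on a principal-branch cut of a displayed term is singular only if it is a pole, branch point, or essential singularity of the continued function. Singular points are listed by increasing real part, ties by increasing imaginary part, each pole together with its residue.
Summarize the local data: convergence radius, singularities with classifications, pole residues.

Radius of convergence at 0: 4/3.
At 4/3: a logarithmic branch point.

Branch term (-5/8)*log(1 - β/(4/3)): its argument vanishes at β = 4/3, a logarithmic branch point, modulus 4/3.
The radius of convergence is the smallest modulus among the singular points: 4/3.


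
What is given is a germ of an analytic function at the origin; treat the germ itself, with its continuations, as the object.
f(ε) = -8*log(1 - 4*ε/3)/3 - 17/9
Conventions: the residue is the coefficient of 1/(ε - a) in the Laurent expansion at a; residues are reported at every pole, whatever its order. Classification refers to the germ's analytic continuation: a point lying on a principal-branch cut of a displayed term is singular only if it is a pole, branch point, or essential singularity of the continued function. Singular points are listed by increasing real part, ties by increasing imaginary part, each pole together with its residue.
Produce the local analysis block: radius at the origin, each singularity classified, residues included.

Radius of convergence at 0: 3/4.
At 3/4: a logarithmic branch point.

Branch term (-8/3)*log(1 - ε/(3/4)): its argument vanishes at ε = 3/4, a logarithmic branch point, modulus 3/4.
The radius of convergence is the smallest modulus among the singular points: 3/4.


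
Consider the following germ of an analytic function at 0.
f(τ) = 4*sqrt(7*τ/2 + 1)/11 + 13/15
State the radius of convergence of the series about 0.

Branch term (4/11)*sqrt(1 - τ/(-2/7)): its argument vanishes at τ = -2/7, a square-root branch point, modulus 2/7.
The radius of convergence is the smallest modulus among the singular points: 2/7.

The radius of convergence is 2/7.


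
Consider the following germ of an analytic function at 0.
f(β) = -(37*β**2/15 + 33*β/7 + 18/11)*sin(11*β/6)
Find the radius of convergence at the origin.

The radius of convergence is infinite.

The factor -sin(11*β/6) is entire and contributes no finite singular point.
The polynomial part has no poles.
No finite singular points: the Taylor series at 0 converges everywhere.


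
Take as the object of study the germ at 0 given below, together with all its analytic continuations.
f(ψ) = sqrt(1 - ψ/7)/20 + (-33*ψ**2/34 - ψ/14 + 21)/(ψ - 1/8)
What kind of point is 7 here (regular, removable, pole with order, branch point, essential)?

The point is an algebraic (square-root) branch point.

The term (1/20)*sqrt(1 - ψ/(7)) has argument 1 - 7/(7) = 0 at 7: a square-root (algebraic, two-sheeted) branch point; the remaining terms are analytic or single-valued there.
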